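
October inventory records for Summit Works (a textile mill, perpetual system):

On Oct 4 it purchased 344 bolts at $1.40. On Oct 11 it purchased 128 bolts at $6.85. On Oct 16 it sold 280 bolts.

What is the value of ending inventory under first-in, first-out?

Ending inventory = $966.40

Oct 16, 280 sold [FIFO — oldest first]: 280 @ $1.40 = $392.00
Ending inventory: 64 @ $1.40 + 128 @ $6.85 = $966.40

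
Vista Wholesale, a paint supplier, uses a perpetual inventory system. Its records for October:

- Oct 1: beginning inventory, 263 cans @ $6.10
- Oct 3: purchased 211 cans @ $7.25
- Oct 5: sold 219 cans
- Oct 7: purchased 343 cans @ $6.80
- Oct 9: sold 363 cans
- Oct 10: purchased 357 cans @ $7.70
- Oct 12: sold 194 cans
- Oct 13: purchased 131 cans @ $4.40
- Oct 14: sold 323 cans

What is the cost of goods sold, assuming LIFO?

COGS = $7,535.15

Oct 5, 219 sold [LIFO — newest first]: 211 @ $7.25 + 8 @ $6.10 = $1,578.55
Oct 9, 363 sold [LIFO — newest first]: 343 @ $6.80 + 20 @ $6.10 = $2,454.40
Oct 12, 194 sold [LIFO — newest first]: 194 @ $7.70 = $1,493.80
Oct 14, 323 sold [LIFO — newest first]: 131 @ $4.40 + 163 @ $7.70 + 29 @ $6.10 = $2,008.40
Total COGS = $1,578.55 + $2,454.40 + $1,493.80 + $2,008.40 = $7,535.15
Ending inventory: 206 @ $6.10 = $1,256.60
Check: goods available $8,791.75 = COGS $7,535.15 + ending $1,256.60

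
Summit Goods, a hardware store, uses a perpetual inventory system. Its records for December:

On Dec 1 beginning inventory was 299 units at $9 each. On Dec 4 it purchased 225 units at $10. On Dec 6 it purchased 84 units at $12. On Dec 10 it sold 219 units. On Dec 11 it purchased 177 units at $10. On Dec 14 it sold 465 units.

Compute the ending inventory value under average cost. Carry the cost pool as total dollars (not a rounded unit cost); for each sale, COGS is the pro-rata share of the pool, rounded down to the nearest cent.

After Dec 1: 299 on hand, pool $2,691.00 (≈ $9.0000 each)
After Dec 4: 524 on hand, pool $4,941.00 (≈ $9.4294 each)
After Dec 6: 608 on hand, pool $5,949.00 (≈ $9.7845 each)
Dec 10, sell 219: 219/608 × $5,949.00 → $2,142.81
After Dec 11: 566 on hand, pool $5,576.19 (≈ $9.8519 each)
Dec 14, sell 465: 465/566 × $5,576.19 → $4,581.14
Total COGS = $2,142.81 + $4,581.14 = $6,723.95
Ending inventory (cost pool remaining) = $995.05
Check: goods available $7,719.00 = COGS $6,723.95 + ending $995.05

Ending inventory = $995.05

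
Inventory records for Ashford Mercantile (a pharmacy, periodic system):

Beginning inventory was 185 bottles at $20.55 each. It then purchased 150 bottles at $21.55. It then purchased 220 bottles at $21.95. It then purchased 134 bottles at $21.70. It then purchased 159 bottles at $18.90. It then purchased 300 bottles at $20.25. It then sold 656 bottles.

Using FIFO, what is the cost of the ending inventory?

Ending inventory = $9,796.20

Sale 1 (656) [FIFO — oldest first]: 185 @ $20.55 + 150 @ $21.55 + 220 @ $21.95 + 101 @ $21.70 = $14,054.95
Ending inventory: 33 @ $21.70 + 159 @ $18.90 + 300 @ $20.25 = $9,796.20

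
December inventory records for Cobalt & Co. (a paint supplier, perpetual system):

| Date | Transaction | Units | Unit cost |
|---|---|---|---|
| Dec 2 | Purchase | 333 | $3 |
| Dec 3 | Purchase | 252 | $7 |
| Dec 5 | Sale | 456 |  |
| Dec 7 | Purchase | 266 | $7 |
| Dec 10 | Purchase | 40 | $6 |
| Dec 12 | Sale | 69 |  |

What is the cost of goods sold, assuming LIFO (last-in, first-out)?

COGS = $2,819

Dec 5, 456 sold [LIFO — newest first]: 252 @ $7 + 204 @ $3 = $2,376
Dec 12, 69 sold [LIFO — newest first]: 40 @ $6 + 29 @ $7 = $443
Total COGS = $2,376 + $443 = $2,819
Ending inventory: 129 @ $3 + 237 @ $7 = $2,046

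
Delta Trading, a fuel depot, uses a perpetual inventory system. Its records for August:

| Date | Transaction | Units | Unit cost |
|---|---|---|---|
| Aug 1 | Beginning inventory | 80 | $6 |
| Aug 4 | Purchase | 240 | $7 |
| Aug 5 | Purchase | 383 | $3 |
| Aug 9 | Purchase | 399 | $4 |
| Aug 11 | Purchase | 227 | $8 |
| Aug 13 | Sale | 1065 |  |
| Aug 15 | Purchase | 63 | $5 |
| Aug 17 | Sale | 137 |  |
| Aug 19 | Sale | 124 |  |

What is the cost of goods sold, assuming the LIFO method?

COGS = $6,640

Aug 13, 1065 sold [LIFO — newest first]: 227 @ $8 + 399 @ $4 + 383 @ $3 + 56 @ $7 = $4,953
Aug 17, 137 sold [LIFO — newest first]: 63 @ $5 + 74 @ $7 = $833
Aug 19, 124 sold [LIFO — newest first]: 110 @ $7 + 14 @ $6 = $854
Total COGS = $4,953 + $833 + $854 = $6,640
Ending inventory: 66 @ $6 = $396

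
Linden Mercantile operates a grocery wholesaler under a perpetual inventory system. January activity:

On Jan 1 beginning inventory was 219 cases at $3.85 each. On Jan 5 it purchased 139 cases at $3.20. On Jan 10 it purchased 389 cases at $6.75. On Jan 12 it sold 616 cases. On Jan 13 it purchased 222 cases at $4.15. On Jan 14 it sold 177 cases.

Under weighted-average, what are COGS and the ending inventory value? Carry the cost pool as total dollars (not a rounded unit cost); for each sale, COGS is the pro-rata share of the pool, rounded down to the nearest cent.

After Jan 1: 219 on hand, pool $843.15 (≈ $3.8500 each)
After Jan 5: 358 on hand, pool $1,287.95 (≈ $3.5976 each)
After Jan 10: 747 on hand, pool $3,913.70 (≈ $5.2392 each)
Jan 12, sell 616: 616/747 × $3,913.70 → $3,227.36
After Jan 13: 353 on hand, pool $1,607.64 (≈ $4.5542 each)
Jan 14, sell 177: 177/353 × $1,607.64 → $806.09
Total COGS = $3,227.36 + $806.09 = $4,033.45
Ending inventory (cost pool remaining) = $801.55

COGS = $4,033.45; ending inventory = $801.55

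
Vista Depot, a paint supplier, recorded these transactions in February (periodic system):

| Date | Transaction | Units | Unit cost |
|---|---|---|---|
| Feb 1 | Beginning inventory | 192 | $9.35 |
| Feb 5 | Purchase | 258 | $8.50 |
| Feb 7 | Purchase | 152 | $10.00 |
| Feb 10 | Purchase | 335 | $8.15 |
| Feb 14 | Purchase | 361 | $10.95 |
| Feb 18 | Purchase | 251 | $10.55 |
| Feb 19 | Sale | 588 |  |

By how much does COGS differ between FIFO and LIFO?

$970.00

FIFO COGS: 192 @ $9.35 + 258 @ $8.50 + 138 @ $10.00 = $5,368.20
LIFO COGS: 251 @ $10.55 + 337 @ $10.95 = $6,338.20
Difference = |$5,368.20 − $6,338.20| = $970.00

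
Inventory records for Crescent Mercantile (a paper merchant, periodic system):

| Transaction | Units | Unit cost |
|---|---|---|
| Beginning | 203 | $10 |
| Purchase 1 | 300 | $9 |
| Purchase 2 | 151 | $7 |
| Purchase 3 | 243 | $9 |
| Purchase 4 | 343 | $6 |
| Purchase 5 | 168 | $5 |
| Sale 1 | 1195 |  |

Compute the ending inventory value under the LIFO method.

Ending inventory = $2,120

Sale 1 (1195) [LIFO — newest first]: 168 @ $5 + 343 @ $6 + 243 @ $9 + 151 @ $7 + 290 @ $9 = $8,752
Ending inventory: 203 @ $10 + 10 @ $9 = $2,120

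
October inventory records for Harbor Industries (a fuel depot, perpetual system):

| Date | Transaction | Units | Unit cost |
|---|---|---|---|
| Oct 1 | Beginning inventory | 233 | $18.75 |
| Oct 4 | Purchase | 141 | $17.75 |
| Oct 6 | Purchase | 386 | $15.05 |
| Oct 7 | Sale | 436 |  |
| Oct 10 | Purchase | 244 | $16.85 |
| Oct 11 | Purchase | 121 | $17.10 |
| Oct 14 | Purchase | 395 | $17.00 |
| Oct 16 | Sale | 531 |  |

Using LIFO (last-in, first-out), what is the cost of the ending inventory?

Ending inventory = $9,842.65

Oct 7, 436 sold [LIFO — newest first]: 386 @ $15.05 + 50 @ $17.75 = $6,696.80
Oct 16, 531 sold [LIFO — newest first]: 395 @ $17.00 + 121 @ $17.10 + 15 @ $16.85 = $9,036.85
Total COGS = $6,696.80 + $9,036.85 = $15,733.65
Ending inventory: 233 @ $18.75 + 91 @ $17.75 + 229 @ $16.85 = $9,842.65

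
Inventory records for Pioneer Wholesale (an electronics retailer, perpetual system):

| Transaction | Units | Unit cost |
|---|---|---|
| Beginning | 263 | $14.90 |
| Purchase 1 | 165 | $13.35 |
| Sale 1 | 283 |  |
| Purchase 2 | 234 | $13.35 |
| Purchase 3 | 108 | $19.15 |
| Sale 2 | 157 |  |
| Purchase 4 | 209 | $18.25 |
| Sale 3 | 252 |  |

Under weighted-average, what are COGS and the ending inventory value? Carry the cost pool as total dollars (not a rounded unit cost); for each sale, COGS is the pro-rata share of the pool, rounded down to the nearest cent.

After Beginning: 263 on hand, pool $3,918.70 (≈ $14.9000 each)
After Purchase 1: 428 on hand, pool $6,121.45 (≈ $14.3025 each)
Sale 1, sell 283: 283/428 × $6,121.45 → $4,047.59
After Purchase 2: 379 on hand, pool $5,197.76 (≈ $13.7144 each)
After Purchase 3: 487 on hand, pool $7,265.96 (≈ $14.9198 each)
Sale 2, sell 157: 157/487 × $7,265.96 → $2,342.41
After Purchase 4: 539 on hand, pool $8,737.80 (≈ $16.2111 each)
Sale 3, sell 252: 252/539 × $8,737.80 → $4,085.20
Total COGS = $4,047.59 + $2,342.41 + $4,085.20 = $10,475.20
Ending inventory (cost pool remaining) = $4,652.60

COGS = $10,475.20; ending inventory = $4,652.60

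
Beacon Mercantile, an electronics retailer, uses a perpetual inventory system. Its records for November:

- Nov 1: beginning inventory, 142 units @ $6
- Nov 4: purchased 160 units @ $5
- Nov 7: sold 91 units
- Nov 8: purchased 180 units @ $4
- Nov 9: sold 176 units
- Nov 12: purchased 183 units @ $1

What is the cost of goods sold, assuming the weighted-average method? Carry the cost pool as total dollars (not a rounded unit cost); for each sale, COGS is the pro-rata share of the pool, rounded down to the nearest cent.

After Nov 1: 142 on hand, pool $852.00 (≈ $6.0000 each)
After Nov 4: 302 on hand, pool $1,652.00 (≈ $5.4702 each)
Nov 7, sell 91: 91/302 × $1,652.00 → $497.78
After Nov 8: 391 on hand, pool $1,874.22 (≈ $4.7934 each)
Nov 9, sell 176: 176/391 × $1,874.22 → $843.63
After Nov 12: 398 on hand, pool $1,213.59 (≈ $3.0492 each)
Total COGS = $497.78 + $843.63 = $1,341.41
Ending inventory (cost pool remaining) = $1,213.59
Check: goods available $2,555.00 = COGS $1,341.41 + ending $1,213.59

COGS = $1,341.41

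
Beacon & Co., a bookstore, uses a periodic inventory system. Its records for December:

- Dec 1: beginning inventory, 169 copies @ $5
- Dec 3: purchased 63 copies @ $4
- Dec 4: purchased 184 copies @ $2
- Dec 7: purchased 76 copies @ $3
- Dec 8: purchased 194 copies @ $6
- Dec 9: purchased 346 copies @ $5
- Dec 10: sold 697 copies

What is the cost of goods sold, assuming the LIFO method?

Dec 10, 697 sold [LIFO — newest first]: 346 @ $5 + 194 @ $6 + 76 @ $3 + 81 @ $2 = $3,284
Ending inventory: 169 @ $5 + 63 @ $4 + 103 @ $2 = $1,303
Check: goods available $4,587 = COGS $3,284 + ending $1,303

COGS = $3,284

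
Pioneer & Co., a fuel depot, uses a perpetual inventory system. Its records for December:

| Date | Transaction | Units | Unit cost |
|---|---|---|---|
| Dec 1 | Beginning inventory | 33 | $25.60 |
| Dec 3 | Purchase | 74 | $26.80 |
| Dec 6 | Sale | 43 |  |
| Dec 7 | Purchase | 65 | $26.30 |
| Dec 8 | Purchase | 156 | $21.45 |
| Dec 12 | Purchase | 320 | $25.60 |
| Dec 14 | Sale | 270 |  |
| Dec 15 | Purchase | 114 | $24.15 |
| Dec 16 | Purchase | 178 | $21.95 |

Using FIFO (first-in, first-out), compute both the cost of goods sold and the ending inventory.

COGS = $7,561.95; ending inventory = $15,173.95

Dec 6, 43 sold [FIFO — oldest first]: 33 @ $25.60 + 10 @ $26.80 = $1,112.80
Dec 14, 270 sold [FIFO — oldest first]: 64 @ $26.80 + 65 @ $26.30 + 141 @ $21.45 = $6,449.15
Total COGS = $1,112.80 + $6,449.15 = $7,561.95
Ending inventory: 15 @ $21.45 + 320 @ $25.60 + 114 @ $24.15 + 178 @ $21.95 = $15,173.95
Check: goods available $22,735.90 = COGS $7,561.95 + ending $15,173.95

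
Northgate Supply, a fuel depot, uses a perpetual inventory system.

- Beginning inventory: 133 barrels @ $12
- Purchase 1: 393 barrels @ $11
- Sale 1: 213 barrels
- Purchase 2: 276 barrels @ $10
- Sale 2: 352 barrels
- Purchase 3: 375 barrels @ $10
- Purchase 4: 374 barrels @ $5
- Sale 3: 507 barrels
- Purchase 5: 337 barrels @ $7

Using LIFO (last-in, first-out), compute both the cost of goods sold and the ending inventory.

COGS = $9,139; ending inventory = $7,519

Sale 1 (213) [LIFO — newest first]: 213 @ $11 = $2,343
Sale 2 (352) [LIFO — newest first]: 276 @ $10 + 76 @ $11 = $3,596
Sale 3 (507) [LIFO — newest first]: 374 @ $5 + 133 @ $10 = $3,200
Total COGS = $2,343 + $3,596 + $3,200 = $9,139
Ending inventory: 133 @ $12 + 104 @ $11 + 242 @ $10 + 337 @ $7 = $7,519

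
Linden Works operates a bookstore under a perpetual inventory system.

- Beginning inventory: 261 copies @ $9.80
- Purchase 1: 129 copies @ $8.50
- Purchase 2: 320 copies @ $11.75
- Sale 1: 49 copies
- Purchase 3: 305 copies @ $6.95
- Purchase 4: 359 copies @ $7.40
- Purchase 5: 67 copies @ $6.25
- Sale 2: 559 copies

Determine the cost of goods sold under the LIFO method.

COGS = $4,575.45

Sale 1 (49) [LIFO — newest first]: 49 @ $11.75 = $575.75
Sale 2 (559) [LIFO — newest first]: 67 @ $6.25 + 359 @ $7.40 + 133 @ $6.95 = $3,999.70
Total COGS = $575.75 + $3,999.70 = $4,575.45
Ending inventory: 261 @ $9.80 + 129 @ $8.50 + 271 @ $11.75 + 172 @ $6.95 = $8,033.95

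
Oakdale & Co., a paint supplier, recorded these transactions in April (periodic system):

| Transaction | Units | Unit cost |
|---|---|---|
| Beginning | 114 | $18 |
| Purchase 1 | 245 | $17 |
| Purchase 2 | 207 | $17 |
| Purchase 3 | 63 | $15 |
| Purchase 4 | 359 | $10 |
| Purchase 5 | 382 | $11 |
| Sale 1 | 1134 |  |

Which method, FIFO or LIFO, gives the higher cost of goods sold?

FIFO COGS: 114 @ $18 + 245 @ $17 + 207 @ $17 + 63 @ $15 + 359 @ $10 + 146 @ $11 = $15,877
LIFO COGS: 382 @ $11 + 359 @ $10 + 63 @ $15 + 207 @ $17 + 123 @ $17 = $14,347

FIFO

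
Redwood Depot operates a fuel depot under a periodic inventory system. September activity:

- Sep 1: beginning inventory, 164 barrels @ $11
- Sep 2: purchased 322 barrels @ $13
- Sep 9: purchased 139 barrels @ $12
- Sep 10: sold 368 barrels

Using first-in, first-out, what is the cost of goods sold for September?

Sep 10, 368 sold [FIFO — oldest first]: 164 @ $11 + 204 @ $13 = $4,456
Ending inventory: 118 @ $13 + 139 @ $12 = $3,202
Check: goods available $7,658 = COGS $4,456 + ending $3,202

COGS = $4,456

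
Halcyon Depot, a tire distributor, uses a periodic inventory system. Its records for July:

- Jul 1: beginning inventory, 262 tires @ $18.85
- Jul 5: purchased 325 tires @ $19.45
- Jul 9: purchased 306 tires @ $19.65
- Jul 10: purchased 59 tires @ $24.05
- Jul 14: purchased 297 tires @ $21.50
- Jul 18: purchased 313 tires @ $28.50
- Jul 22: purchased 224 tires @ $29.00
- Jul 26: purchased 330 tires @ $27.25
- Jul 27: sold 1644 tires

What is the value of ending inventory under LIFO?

Ending inventory = $9,023.20

Jul 27, 1644 sold [LIFO — newest first]: 330 @ $27.25 + 224 @ $29.00 + 313 @ $28.50 + 297 @ $21.50 + 59 @ $24.05 + 306 @ $19.65 + 115 @ $19.45 = $40,463.10
Ending inventory: 262 @ $18.85 + 210 @ $19.45 = $9,023.20
Check: goods available $49,486.30 = COGS $40,463.10 + ending $9,023.20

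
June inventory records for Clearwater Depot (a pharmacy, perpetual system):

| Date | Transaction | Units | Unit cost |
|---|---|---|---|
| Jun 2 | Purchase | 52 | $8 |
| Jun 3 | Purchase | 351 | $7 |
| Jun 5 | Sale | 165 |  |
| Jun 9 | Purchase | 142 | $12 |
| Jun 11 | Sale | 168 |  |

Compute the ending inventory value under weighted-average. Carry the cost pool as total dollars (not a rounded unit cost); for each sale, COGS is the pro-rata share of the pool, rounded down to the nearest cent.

After Jun 2: 52 on hand, pool $416.00 (≈ $8.0000 each)
After Jun 3: 403 on hand, pool $2,873.00 (≈ $7.1290 each)
Jun 5, sell 165: 165/403 × $2,873.00 → $1,176.29
After Jun 9: 380 on hand, pool $3,400.71 (≈ $8.9492 each)
Jun 11, sell 168: 168/380 × $3,400.71 → $1,503.47
Total COGS = $1,176.29 + $1,503.47 = $2,679.76
Ending inventory (cost pool remaining) = $1,897.24

Ending inventory = $1,897.24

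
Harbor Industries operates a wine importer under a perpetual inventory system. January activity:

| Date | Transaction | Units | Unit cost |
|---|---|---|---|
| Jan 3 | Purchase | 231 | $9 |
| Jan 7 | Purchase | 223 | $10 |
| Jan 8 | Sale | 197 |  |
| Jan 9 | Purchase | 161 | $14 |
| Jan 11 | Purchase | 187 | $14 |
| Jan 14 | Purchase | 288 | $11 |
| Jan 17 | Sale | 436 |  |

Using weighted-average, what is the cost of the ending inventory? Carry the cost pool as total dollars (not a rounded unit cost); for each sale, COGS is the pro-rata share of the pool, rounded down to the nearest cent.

Ending inventory = $5,362.84

After Jan 3: 231 on hand, pool $2,079.00 (≈ $9.0000 each)
After Jan 7: 454 on hand, pool $4,309.00 (≈ $9.4912 each)
Jan 8, sell 197: 197/454 × $4,309.00 → $1,869.76
After Jan 9: 418 on hand, pool $4,693.24 (≈ $11.2278 each)
After Jan 11: 605 on hand, pool $7,311.24 (≈ $12.0847 each)
After Jan 14: 893 on hand, pool $10,479.24 (≈ $11.7349 each)
Jan 17, sell 436: 436/893 × $10,479.24 → $5,116.40
Total COGS = $1,869.76 + $5,116.40 = $6,986.16
Ending inventory (cost pool remaining) = $5,362.84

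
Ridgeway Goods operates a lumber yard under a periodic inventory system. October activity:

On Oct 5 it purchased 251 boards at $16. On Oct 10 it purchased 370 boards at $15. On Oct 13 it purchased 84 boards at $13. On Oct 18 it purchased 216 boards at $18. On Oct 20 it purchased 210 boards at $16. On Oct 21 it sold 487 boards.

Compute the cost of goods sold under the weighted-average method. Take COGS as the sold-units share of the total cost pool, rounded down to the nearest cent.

Oct 21, sell 487: 487/1131 × $17,906.00 → $7,710.18
Ending inventory (cost pool remaining) = $10,195.82
Check: goods available $17,906.00 = COGS $7,710.18 + ending $10,195.82

COGS = $7,710.18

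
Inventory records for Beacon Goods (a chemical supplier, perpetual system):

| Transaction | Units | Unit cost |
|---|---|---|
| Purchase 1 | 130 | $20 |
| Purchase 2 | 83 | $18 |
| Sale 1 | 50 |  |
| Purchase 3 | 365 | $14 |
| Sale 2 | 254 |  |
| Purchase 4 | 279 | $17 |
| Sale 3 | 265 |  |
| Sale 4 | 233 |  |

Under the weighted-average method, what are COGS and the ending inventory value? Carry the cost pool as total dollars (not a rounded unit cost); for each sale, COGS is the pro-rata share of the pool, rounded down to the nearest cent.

After Purchase 1: 130 on hand, pool $2,600.00 (≈ $20.0000 each)
After Purchase 2: 213 on hand, pool $4,094.00 (≈ $19.2207 each)
Sale 1, sell 50: 50/213 × $4,094.00 → $961.03
After Purchase 3: 528 on hand, pool $8,242.97 (≈ $15.6117 each)
Sale 2, sell 254: 254/528 × $8,242.97 → $3,965.36
After Purchase 4: 553 on hand, pool $9,020.61 (≈ $16.3121 each)
Sale 3, sell 265: 265/553 × $9,020.61 → $4,322.71
Sale 4, sell 233: 233/288 × $4,697.90 → $3,800.73
Total COGS = $961.03 + $3,965.36 + $4,322.71 + $3,800.73 = $13,049.83
Ending inventory (cost pool remaining) = $897.17
Check: goods available $13,947.00 = COGS $13,049.83 + ending $897.17

COGS = $13,049.83; ending inventory = $897.17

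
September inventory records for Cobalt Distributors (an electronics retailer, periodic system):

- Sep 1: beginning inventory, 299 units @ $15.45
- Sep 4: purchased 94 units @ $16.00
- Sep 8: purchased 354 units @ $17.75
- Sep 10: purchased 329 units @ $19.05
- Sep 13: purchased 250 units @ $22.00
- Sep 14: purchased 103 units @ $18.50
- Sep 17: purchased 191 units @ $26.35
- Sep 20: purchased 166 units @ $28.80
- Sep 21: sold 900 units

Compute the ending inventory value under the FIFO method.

Ending inventory = $20,571.95

Sep 21, 900 sold [FIFO — oldest first]: 299 @ $15.45 + 94 @ $16.00 + 354 @ $17.75 + 153 @ $19.05 = $15,321.70
Ending inventory: 176 @ $19.05 + 250 @ $22.00 + 103 @ $18.50 + 191 @ $26.35 + 166 @ $28.80 = $20,571.95
Check: goods available $35,893.65 = COGS $15,321.70 + ending $20,571.95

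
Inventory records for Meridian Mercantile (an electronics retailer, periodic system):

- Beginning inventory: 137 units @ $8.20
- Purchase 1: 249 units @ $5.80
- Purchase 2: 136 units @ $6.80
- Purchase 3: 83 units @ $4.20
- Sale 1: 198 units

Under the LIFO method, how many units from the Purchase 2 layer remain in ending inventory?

21

Sale 1 (198) [LIFO — newest first]: 83 @ $4.20 + 115 @ $6.80 = $1,130.60
Ending inventory: 137 @ $8.20 + 249 @ $5.80 + 21 @ $6.80 = $2,710.40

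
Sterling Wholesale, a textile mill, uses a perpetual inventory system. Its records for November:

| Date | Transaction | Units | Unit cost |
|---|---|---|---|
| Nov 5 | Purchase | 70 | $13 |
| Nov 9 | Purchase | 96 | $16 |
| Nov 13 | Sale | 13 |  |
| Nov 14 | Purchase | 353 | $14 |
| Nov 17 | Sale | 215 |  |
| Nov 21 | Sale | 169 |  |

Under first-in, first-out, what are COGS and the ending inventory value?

COGS = $5,680; ending inventory = $1,708

Nov 13, 13 sold [FIFO — oldest first]: 13 @ $13 = $169
Nov 17, 215 sold [FIFO — oldest first]: 57 @ $13 + 96 @ $16 + 62 @ $14 = $3,145
Nov 21, 169 sold [FIFO — oldest first]: 169 @ $14 = $2,366
Total COGS = $169 + $3,145 + $2,366 = $5,680
Ending inventory: 122 @ $14 = $1,708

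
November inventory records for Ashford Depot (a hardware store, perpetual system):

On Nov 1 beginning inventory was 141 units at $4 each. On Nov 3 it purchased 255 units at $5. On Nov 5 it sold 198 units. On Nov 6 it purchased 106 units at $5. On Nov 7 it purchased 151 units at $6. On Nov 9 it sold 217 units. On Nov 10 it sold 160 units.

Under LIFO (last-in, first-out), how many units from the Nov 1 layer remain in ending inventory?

Nov 5, 198 sold [LIFO — newest first]: 198 @ $5 = $990
Nov 9, 217 sold [LIFO — newest first]: 151 @ $6 + 66 @ $5 = $1,236
Nov 10, 160 sold [LIFO — newest first]: 40 @ $5 + 57 @ $5 + 63 @ $4 = $737
Total COGS = $990 + $1,236 + $737 = $2,963
Ending inventory: 78 @ $4 = $312

78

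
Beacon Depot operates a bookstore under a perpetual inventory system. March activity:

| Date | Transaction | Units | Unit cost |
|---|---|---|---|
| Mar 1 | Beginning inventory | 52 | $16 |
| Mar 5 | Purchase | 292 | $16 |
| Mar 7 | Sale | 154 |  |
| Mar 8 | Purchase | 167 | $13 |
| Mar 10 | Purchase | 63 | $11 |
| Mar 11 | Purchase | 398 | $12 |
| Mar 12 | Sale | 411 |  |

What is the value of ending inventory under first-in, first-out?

Mar 7, 154 sold [FIFO — oldest first]: 52 @ $16 + 102 @ $16 = $2,464
Mar 12, 411 sold [FIFO — oldest first]: 190 @ $16 + 167 @ $13 + 54 @ $11 = $5,805
Total COGS = $2,464 + $5,805 = $8,269
Ending inventory: 9 @ $11 + 398 @ $12 = $4,875
Check: goods available $13,144 = COGS $8,269 + ending $4,875

Ending inventory = $4,875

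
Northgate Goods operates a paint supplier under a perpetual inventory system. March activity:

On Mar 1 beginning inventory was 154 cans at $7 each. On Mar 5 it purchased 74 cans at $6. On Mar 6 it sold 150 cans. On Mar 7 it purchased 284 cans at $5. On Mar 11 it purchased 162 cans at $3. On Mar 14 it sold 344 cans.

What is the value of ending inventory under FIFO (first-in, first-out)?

Ending inventory = $576

Mar 6, 150 sold [FIFO — oldest first]: 150 @ $7 = $1,050
Mar 14, 344 sold [FIFO — oldest first]: 4 @ $7 + 74 @ $6 + 266 @ $5 = $1,802
Total COGS = $1,050 + $1,802 = $2,852
Ending inventory: 18 @ $5 + 162 @ $3 = $576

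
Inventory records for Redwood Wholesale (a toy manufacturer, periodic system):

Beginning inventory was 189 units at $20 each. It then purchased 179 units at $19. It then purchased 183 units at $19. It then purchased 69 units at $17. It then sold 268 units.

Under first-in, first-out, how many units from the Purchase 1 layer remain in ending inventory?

Sale 1 (268) [FIFO — oldest first]: 189 @ $20 + 79 @ $19 = $5,281
Ending inventory: 100 @ $19 + 183 @ $19 + 69 @ $17 = $6,550

100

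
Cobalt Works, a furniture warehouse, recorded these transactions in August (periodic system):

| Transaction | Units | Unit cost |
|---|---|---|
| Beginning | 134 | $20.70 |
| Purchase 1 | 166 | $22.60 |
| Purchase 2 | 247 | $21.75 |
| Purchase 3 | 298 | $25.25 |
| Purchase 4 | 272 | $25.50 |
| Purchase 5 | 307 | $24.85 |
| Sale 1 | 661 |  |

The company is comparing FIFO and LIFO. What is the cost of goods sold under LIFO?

FIFO COGS: 134 @ $20.70 + 166 @ $22.60 + 247 @ $21.75 + 114 @ $25.25 = $14,776.15
LIFO COGS: 307 @ $24.85 + 272 @ $25.50 + 82 @ $25.25 = $16,635.45

COGS = $16,635.45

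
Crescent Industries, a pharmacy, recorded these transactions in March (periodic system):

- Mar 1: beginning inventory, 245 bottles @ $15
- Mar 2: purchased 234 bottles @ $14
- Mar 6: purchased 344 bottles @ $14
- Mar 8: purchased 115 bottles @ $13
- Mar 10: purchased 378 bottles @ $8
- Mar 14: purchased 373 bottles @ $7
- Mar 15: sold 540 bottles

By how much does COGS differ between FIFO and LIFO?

FIFO COGS: 245 @ $15 + 234 @ $14 + 61 @ $14 = $7,805
LIFO COGS: 373 @ $7 + 167 @ $8 = $3,947
Difference = |$7,805 − $3,947| = $3,858

$3,858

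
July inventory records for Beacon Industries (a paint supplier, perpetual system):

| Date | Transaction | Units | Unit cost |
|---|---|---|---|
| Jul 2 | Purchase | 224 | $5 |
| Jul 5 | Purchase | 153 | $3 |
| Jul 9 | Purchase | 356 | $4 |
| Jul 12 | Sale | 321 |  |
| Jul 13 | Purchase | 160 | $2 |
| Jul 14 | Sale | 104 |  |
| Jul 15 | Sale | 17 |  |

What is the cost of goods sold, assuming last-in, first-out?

COGS = $1,526

Jul 12, 321 sold [LIFO — newest first]: 321 @ $4 = $1,284
Jul 14, 104 sold [LIFO — newest first]: 104 @ $2 = $208
Jul 15, 17 sold [LIFO — newest first]: 17 @ $2 = $34
Total COGS = $1,284 + $208 + $34 = $1,526
Ending inventory: 224 @ $5 + 153 @ $3 + 35 @ $4 + 39 @ $2 = $1,797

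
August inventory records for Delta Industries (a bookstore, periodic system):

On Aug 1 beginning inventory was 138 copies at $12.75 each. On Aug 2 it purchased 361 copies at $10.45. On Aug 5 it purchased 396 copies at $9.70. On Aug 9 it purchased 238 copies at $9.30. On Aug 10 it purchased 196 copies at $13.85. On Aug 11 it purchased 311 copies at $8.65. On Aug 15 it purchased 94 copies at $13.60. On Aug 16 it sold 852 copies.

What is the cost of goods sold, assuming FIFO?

Aug 16, 852 sold [FIFO — oldest first]: 138 @ $12.75 + 361 @ $10.45 + 353 @ $9.70 = $8,956.05
Ending inventory: 43 @ $9.70 + 238 @ $9.30 + 196 @ $13.85 + 311 @ $8.65 + 94 @ $13.60 = $9,313.65

COGS = $8,956.05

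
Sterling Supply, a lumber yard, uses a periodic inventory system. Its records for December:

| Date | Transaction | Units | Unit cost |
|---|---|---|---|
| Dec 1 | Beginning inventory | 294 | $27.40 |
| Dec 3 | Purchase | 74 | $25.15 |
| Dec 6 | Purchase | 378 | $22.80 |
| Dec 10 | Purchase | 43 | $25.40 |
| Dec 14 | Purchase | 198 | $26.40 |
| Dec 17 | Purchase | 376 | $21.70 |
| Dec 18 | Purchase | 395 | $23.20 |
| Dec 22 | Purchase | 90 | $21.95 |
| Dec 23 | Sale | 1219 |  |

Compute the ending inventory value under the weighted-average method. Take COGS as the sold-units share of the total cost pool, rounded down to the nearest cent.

Ending inventory = $15,028.34

Dec 23, sell 1219: 1219/1848 × $44,153.20 → $29,124.86
Ending inventory (cost pool remaining) = $15,028.34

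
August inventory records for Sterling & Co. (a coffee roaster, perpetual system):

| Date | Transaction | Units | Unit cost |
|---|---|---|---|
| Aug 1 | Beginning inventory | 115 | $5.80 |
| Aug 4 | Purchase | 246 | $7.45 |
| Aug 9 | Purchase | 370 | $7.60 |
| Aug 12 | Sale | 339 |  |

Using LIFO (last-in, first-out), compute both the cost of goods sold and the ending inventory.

COGS = $2,576.40; ending inventory = $2,735.30

Aug 12, 339 sold [LIFO — newest first]: 339 @ $7.60 = $2,576.40
Ending inventory: 115 @ $5.80 + 246 @ $7.45 + 31 @ $7.60 = $2,735.30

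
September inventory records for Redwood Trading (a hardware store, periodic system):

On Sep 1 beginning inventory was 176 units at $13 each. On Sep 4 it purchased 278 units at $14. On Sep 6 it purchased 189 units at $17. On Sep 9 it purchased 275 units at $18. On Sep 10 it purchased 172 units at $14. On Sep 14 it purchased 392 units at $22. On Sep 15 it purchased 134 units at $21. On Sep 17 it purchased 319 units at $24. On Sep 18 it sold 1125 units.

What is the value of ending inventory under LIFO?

Sep 18, 1125 sold [LIFO — newest first]: 319 @ $24 + 134 @ $21 + 392 @ $22 + 172 @ $14 + 108 @ $18 = $23,446
Ending inventory: 176 @ $13 + 278 @ $14 + 189 @ $17 + 167 @ $18 = $12,399
Check: goods available $35,845 = COGS $23,446 + ending $12,399

Ending inventory = $12,399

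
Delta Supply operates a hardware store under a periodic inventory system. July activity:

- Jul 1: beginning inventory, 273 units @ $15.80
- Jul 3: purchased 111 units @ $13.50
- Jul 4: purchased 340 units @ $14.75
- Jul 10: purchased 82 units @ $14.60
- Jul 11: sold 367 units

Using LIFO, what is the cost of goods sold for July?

COGS = $5,400.95

Jul 11, 367 sold [LIFO — newest first]: 82 @ $14.60 + 285 @ $14.75 = $5,400.95
Ending inventory: 273 @ $15.80 + 111 @ $13.50 + 55 @ $14.75 = $6,623.15
Check: goods available $12,024.10 = COGS $5,400.95 + ending $6,623.15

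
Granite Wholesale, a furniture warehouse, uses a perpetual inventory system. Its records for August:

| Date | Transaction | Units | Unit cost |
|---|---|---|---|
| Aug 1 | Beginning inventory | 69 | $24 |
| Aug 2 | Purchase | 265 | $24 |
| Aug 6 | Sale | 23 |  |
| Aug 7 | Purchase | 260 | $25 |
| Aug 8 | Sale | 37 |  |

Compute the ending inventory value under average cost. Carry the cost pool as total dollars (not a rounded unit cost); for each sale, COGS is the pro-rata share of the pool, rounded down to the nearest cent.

After Aug 1: 69 on hand, pool $1,656.00 (≈ $24.0000 each)
After Aug 2: 334 on hand, pool $8,016.00 (≈ $24.0000 each)
Aug 6, sell 23: 23/334 × $8,016.00 → $552.00
After Aug 7: 571 on hand, pool $13,964.00 (≈ $24.4553 each)
Aug 8, sell 37: 37/571 × $13,964.00 → $904.84
Total COGS = $552.00 + $904.84 = $1,456.84
Ending inventory (cost pool remaining) = $13,059.16

Ending inventory = $13,059.16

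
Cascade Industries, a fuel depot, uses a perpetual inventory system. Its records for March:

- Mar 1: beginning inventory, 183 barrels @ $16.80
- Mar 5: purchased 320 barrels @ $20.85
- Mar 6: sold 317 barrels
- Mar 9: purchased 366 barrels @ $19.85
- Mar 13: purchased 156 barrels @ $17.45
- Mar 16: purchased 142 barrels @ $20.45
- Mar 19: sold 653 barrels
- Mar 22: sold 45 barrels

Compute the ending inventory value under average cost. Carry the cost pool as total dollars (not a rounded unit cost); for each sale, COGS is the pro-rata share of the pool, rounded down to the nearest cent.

After Mar 1: 183 on hand, pool $3,074.40 (≈ $16.8000 each)
After Mar 5: 503 on hand, pool $9,746.40 (≈ $19.3765 each)
Mar 6, sell 317: 317/503 × $9,746.40 → $6,142.36
After Mar 9: 552 on hand, pool $10,869.14 (≈ $19.6905 each)
After Mar 13: 708 on hand, pool $13,591.34 (≈ $19.1968 each)
After Mar 16: 850 on hand, pool $16,495.24 (≈ $19.4062 each)
Mar 19, sell 653: 653/850 × $16,495.24 → $12,672.22
Mar 22, sell 45: 45/197 × $3,823.02 → $873.27
Total COGS = $6,142.36 + $12,672.22 + $873.27 = $19,687.85
Ending inventory (cost pool remaining) = $2,949.75
Check: goods available $22,637.60 = COGS $19,687.85 + ending $2,949.75

Ending inventory = $2,949.75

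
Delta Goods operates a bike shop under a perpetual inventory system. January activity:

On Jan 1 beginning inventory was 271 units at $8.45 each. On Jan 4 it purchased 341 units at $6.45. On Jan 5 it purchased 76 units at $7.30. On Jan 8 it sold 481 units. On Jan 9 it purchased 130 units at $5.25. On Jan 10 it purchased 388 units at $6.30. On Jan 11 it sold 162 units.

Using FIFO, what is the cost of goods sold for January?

Jan 8, 481 sold [FIFO — oldest first]: 271 @ $8.45 + 210 @ $6.45 = $3,644.45
Jan 11, 162 sold [FIFO — oldest first]: 131 @ $6.45 + 31 @ $7.30 = $1,071.25
Total COGS = $3,644.45 + $1,071.25 = $4,715.70
Ending inventory: 45 @ $7.30 + 130 @ $5.25 + 388 @ $6.30 = $3,455.40

COGS = $4,715.70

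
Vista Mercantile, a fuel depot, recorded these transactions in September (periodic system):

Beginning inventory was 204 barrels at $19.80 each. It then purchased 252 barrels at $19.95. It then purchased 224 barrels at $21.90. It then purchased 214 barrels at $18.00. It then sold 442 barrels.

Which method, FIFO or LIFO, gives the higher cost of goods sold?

FIFO COGS: 204 @ $19.80 + 238 @ $19.95 = $8,787.30
LIFO COGS: 214 @ $18.00 + 224 @ $21.90 + 4 @ $19.95 = $8,837.40

LIFO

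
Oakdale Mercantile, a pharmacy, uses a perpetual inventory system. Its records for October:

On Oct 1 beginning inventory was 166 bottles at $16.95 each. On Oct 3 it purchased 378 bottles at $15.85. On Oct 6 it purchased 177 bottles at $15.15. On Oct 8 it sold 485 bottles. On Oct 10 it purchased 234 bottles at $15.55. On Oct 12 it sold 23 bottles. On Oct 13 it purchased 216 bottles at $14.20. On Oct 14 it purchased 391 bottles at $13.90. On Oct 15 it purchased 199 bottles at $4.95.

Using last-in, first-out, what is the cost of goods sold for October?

COGS = $7,921.00

Oct 8, 485 sold [LIFO — newest first]: 177 @ $15.15 + 308 @ $15.85 = $7,563.35
Oct 12, 23 sold [LIFO — newest first]: 23 @ $15.55 = $357.65
Total COGS = $7,563.35 + $357.65 = $7,921.00
Ending inventory: 166 @ $16.95 + 70 @ $15.85 + 211 @ $15.55 + 216 @ $14.20 + 391 @ $13.90 + 199 @ $4.95 = $16,691.40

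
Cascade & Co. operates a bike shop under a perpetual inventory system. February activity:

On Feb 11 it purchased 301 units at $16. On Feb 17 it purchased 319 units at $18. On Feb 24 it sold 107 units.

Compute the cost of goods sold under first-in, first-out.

COGS = $1,712

Feb 24, 107 sold [FIFO — oldest first]: 107 @ $16 = $1,712
Ending inventory: 194 @ $16 + 319 @ $18 = $8,846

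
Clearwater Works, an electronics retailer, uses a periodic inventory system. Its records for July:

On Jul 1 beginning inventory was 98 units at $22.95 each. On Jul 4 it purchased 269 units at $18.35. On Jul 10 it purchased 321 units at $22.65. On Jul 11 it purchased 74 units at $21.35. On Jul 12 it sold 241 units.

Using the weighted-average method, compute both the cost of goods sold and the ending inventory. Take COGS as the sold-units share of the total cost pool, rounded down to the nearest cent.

COGS = $5,071.69; ending inventory = $10,964.11

Jul 12, sell 241: 241/762 × $16,035.80 → $5,071.69
Ending inventory (cost pool remaining) = $10,964.11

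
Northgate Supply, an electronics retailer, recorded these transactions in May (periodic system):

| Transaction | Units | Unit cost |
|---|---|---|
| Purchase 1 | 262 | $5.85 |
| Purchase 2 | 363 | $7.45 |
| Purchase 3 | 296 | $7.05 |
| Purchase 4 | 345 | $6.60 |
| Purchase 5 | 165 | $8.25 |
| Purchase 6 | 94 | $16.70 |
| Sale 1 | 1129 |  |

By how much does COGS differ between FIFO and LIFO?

$1,304.25

FIFO COGS: 262 @ $5.85 + 363 @ $7.45 + 296 @ $7.05 + 208 @ $6.60 = $7,696.65
LIFO COGS: 94 @ $16.70 + 165 @ $8.25 + 345 @ $6.60 + 296 @ $7.05 + 229 @ $7.45 = $9,000.90
Difference = |$7,696.65 − $9,000.90| = $1,304.25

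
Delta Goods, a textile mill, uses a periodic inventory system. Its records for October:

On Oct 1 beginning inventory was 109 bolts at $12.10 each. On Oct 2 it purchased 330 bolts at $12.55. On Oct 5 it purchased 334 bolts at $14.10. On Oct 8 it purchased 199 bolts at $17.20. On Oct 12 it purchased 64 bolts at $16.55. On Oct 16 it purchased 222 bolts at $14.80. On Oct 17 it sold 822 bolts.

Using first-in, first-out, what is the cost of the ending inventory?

Ending inventory = $6,924.80

Oct 17, 822 sold [FIFO — oldest first]: 109 @ $12.10 + 330 @ $12.55 + 334 @ $14.10 + 49 @ $17.20 = $11,012.60
Ending inventory: 150 @ $17.20 + 64 @ $16.55 + 222 @ $14.80 = $6,924.80
Check: goods available $17,937.40 = COGS $11,012.60 + ending $6,924.80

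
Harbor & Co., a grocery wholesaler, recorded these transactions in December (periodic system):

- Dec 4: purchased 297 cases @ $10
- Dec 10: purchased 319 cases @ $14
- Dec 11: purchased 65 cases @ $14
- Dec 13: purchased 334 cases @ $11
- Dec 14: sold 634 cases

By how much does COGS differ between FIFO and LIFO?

FIFO COGS: 297 @ $10 + 319 @ $14 + 18 @ $14 = $7,688
LIFO COGS: 334 @ $11 + 65 @ $14 + 235 @ $14 = $7,874
Difference = |$7,688 − $7,874| = $186

$186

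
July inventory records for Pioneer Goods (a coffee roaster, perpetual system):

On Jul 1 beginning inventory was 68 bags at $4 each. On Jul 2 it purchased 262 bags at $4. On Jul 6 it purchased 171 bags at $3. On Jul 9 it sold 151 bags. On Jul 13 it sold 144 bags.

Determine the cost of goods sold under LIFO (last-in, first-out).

Jul 9, 151 sold [LIFO — newest first]: 151 @ $3 = $453
Jul 13, 144 sold [LIFO — newest first]: 20 @ $3 + 124 @ $4 = $556
Total COGS = $453 + $556 = $1,009
Ending inventory: 68 @ $4 + 138 @ $4 = $824

COGS = $1,009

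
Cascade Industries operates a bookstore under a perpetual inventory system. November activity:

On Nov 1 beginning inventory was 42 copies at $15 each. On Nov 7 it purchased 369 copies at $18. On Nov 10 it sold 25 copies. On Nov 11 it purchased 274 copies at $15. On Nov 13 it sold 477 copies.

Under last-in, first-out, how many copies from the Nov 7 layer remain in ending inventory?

Nov 10, 25 sold [LIFO — newest first]: 25 @ $18 = $450
Nov 13, 477 sold [LIFO — newest first]: 274 @ $15 + 203 @ $18 = $7,764
Total COGS = $450 + $7,764 = $8,214
Ending inventory: 42 @ $15 + 141 @ $18 = $3,168

141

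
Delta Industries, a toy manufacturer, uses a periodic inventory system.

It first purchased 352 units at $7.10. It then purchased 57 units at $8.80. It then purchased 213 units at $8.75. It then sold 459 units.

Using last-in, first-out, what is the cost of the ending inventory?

Ending inventory = $1,157.30

Sale 1 (459) [LIFO — newest first]: 213 @ $8.75 + 57 @ $8.80 + 189 @ $7.10 = $3,707.25
Ending inventory: 163 @ $7.10 = $1,157.30
Check: goods available $4,864.55 = COGS $3,707.25 + ending $1,157.30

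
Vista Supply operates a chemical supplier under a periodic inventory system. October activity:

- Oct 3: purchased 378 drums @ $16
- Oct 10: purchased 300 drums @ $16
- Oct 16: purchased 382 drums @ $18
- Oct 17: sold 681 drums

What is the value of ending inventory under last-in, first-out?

Oct 17, 681 sold [LIFO — newest first]: 382 @ $18 + 299 @ $16 = $11,660
Ending inventory: 378 @ $16 + 1 @ $16 = $6,064
Check: goods available $17,724 = COGS $11,660 + ending $6,064

Ending inventory = $6,064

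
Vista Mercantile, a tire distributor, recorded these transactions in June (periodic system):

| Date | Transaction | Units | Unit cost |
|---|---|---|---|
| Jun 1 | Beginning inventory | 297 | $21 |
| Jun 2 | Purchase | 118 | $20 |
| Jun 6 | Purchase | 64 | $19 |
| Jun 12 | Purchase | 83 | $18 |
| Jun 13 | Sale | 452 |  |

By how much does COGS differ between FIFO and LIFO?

$303

FIFO COGS: 297 @ $21 + 118 @ $20 + 37 @ $19 = $9,300
LIFO COGS: 83 @ $18 + 64 @ $19 + 118 @ $20 + 187 @ $21 = $8,997
Difference = |$9,300 − $8,997| = $303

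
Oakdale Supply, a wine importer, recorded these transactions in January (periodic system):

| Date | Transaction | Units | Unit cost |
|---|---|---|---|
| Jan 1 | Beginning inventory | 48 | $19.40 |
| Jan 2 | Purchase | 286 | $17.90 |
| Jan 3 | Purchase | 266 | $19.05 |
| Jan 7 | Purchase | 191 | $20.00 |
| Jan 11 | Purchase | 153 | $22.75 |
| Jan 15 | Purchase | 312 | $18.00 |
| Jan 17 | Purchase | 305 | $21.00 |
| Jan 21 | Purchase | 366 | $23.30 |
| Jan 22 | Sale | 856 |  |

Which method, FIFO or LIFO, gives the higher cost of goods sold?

FIFO COGS: 48 @ $19.40 + 286 @ $17.90 + 266 @ $19.05 + 191 @ $20.00 + 65 @ $22.75 = $16,416.65
LIFO COGS: 366 @ $23.30 + 305 @ $21.00 + 185 @ $18.00 = $18,262.80

LIFO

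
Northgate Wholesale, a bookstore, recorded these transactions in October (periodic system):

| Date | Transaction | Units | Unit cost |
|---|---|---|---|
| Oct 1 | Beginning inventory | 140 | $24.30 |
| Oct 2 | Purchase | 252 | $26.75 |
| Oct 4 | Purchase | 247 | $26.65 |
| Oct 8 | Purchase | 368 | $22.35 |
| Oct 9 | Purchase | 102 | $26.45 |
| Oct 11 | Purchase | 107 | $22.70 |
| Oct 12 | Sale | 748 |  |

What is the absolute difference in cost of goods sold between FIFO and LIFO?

$1,252.95

FIFO COGS: 140 @ $24.30 + 252 @ $26.75 + 247 @ $26.65 + 109 @ $22.35 = $19,161.70
LIFO COGS: 107 @ $22.70 + 102 @ $26.45 + 368 @ $22.35 + 171 @ $26.65 = $17,908.75
Difference = |$19,161.70 − $17,908.75| = $1,252.95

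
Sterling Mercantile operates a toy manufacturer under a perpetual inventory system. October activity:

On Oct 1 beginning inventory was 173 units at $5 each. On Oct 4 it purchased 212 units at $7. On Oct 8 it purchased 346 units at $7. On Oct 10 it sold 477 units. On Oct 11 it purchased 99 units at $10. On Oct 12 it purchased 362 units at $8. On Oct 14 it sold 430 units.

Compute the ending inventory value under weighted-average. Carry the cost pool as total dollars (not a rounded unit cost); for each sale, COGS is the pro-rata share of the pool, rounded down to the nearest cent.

Ending inventory = $2,209.76

After Oct 1: 173 on hand, pool $865.00 (≈ $5.0000 each)
After Oct 4: 385 on hand, pool $2,349.00 (≈ $6.1013 each)
After Oct 8: 731 on hand, pool $4,771.00 (≈ $6.5267 each)
Oct 10, sell 477: 477/731 × $4,771.00 → $3,113.22
After Oct 11: 353 on hand, pool $2,647.78 (≈ $7.5008 each)
After Oct 12: 715 on hand, pool $5,543.78 (≈ $7.7535 each)
Oct 14, sell 430: 430/715 × $5,543.78 → $3,334.02
Total COGS = $3,113.22 + $3,334.02 = $6,447.24
Ending inventory (cost pool remaining) = $2,209.76
Check: goods available $8,657.00 = COGS $6,447.24 + ending $2,209.76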